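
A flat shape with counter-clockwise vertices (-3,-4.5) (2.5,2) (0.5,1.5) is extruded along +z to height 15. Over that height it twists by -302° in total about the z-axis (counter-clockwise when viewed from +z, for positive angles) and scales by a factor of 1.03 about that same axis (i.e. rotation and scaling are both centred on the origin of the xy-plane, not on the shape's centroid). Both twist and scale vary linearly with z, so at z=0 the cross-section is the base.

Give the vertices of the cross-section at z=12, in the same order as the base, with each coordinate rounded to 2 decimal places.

Cross-section at z=12: (5.51,-0.51) (-3.02,1.28) (-1.59,-0.28)

t = z/height = 12/15 = 0.8
s = 1 + (scale-1)·z/height = 1 + (1.03-1)·12/15 = 1.024000
θ = twist·z/height = -302°·12/15 = -241.6000° = -4.216715 rad
cos θ = -0.475624, sin θ = 0.879649 (intermediates below are computed at full precision and shown rounded to 5 d.p.)
v1: (-3,-4.5) → rotate → (5.38529,-0.49864) → ×s → (5.51454,-0.51060) → (5.51,-0.51)
v2: (2.5,2) → rotate → (-2.94836,1.24787) → ×s → (-3.01912,1.27782) → (-3.02,1.28)
v3: (0.5,1.5) → rotate → (-1.55728,-0.27361) → ×s → (-1.59466,-0.28018) → (-1.59,-0.28)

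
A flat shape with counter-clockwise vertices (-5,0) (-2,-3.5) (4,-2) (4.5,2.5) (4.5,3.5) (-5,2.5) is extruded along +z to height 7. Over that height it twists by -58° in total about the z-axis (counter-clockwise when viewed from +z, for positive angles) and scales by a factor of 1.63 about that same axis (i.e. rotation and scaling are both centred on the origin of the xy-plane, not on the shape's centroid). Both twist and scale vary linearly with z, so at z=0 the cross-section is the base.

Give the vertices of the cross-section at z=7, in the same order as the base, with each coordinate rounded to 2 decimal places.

Cross-section at z=7: (-4.32,6.91) (-6.57,-0.26) (0.69,-7.26) (7.34,-4.06) (8.73,-3.20) (-0.86,9.07)

t = z/height = 7/7 = 1
s = 1 + (scale-1)·z/height = 1 + (1.63-1)·7/7 = 1.630000
θ = twist·z/height = -58°·7/7 = -58.0000° = -1.012291 rad
cos θ = 0.529919, sin θ = -0.848048 (intermediates below are computed at full precision and shown rounded to 5 d.p.)
v1: (-5,0) → rotate → (-2.64960,4.24024) → ×s → (-4.31884,6.91159) → (-4.32,6.91)
v2: (-2,-3.5) → rotate → (-4.02801,-0.15862) → ×s → (-6.56565,-0.25855) → (-6.57,-0.26)
v3: (4,-2) → rotate → (0.42358,-4.45203) → ×s → (0.69044,-7.25681) → (0.69,-7.26)
v4: (4.5,2.5) → rotate → (4.50476,-2.49142) → ×s → (7.34275,-4.06101) → (7.34,-4.06)
v5: (4.5,3.5) → rotate → (5.35281,-1.96150) → ×s → (8.72507,-3.19724) → (8.73,-3.20)
v6: (-5,2.5) → rotate → (-0.52948,5.56504) → ×s → (-0.86305,9.07101) → (-0.86,9.07)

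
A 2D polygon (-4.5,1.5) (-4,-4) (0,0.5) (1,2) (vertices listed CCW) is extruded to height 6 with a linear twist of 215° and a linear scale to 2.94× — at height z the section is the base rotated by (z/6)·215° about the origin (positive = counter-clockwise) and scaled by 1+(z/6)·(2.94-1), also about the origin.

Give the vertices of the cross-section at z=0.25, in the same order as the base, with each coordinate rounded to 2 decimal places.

Cross-section at z=0.25: (-5.06,0.84) (-3.60,-4.94) (-0.08,0.53) (0.73,2.30)

t = z/height = 0.25/6 = 0.0416667
s = 1 + (scale-1)·z/height = 1 + (2.94-1)·0.25/6 = 1.080833
θ = twist·z/height = 215°·0.25/6 = 8.9583° = 0.156352 rad
cos θ = 0.987802, sin θ = 0.155716 (intermediates below are computed at full precision and shown rounded to 5 d.p.)
v1: (-4.5,1.5) → rotate → (-4.67868,0.78098) → ×s → (-5.05688,0.84411) → (-5.06,0.84)
v2: (-4,-4) → rotate → (-3.32834,-4.57407) → ×s → (-3.59738,-4.94381) → (-3.60,-4.94)
v3: (0,0.5) → rotate → (-0.07786,0.49390) → ×s → (-0.08415,0.53382) → (-0.08,0.53)
v4: (1,2) → rotate → (0.67637,2.13132) → ×s → (0.73104,2.30360) → (0.73,2.30)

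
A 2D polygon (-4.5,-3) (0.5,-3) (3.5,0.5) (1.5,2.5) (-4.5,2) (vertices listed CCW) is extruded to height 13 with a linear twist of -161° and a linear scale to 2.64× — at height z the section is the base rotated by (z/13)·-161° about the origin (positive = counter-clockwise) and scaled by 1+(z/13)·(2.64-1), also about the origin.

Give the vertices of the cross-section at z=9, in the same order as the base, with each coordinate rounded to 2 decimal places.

Cross-section at z=9: (-2.45,11.29) (-6.35,1.35) (-1.74,-7.35) (3.80,-4.93) (7.49,7.38)

t = z/height = 9/13 = 0.692308
s = 1 + (scale-1)·z/height = 1 + (2.64-1)·9/13 = 2.135385
θ = twist·z/height = -161°·9/13 = -111.4615° = -1.945371 rad
cos θ = -0.365877, sin θ = -0.930663 (intermediates below are computed at full precision and shown rounded to 5 d.p.)
v1: (-4.5,-3) → rotate → (-1.14555,5.28561) → ×s → (-2.44618,11.28682) → (-2.45,11.29)
v2: (0.5,-3) → rotate → (-2.97493,0.63230) → ×s → (-6.35262,1.35020) → (-6.35,1.35)
v3: (3.5,0.5) → rotate → (-0.81524,-3.44026) → ×s → (-1.74084,-7.34628) → (-1.74,-7.35)
v4: (1.5,2.5) → rotate → (1.77784,-2.31069) → ×s → (3.79638,-4.93420) → (3.80,-4.93)
v5: (-4.5,2) → rotate → (3.50777,3.45623) → ×s → (7.49044,7.38038) → (7.49,7.38)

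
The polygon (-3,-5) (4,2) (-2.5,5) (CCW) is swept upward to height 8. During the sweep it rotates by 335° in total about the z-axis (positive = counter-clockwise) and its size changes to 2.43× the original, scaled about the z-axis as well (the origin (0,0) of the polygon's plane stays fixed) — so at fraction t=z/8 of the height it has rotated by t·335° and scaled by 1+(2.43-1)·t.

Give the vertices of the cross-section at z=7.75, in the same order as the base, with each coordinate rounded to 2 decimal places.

Cross-section at z=7.75: (-12.75,-5.56) (10.54,-1.65) (2.06,13.17)

t = z/height = 7.75/8 = 0.96875
s = 1 + (scale-1)·z/height = 1 + (2.43-1)·7.75/8 = 2.385313
θ = twist·z/height = 335°·7.75/8 = 324.5313° = 5.664139 rad
cos θ = 0.814432, sin θ = -0.580259 (intermediates below are computed at full precision and shown rounded to 5 d.p.)
v1: (-3,-5) → rotate → (-5.34459,-2.33138) → ×s → (-12.74852,-5.56108) → (-12.75,-5.56)
v2: (4,2) → rotate → (4.41825,-0.69217) → ×s → (10.53890,-1.65104) → (10.54,-1.65)
v3: (-2.5,5) → rotate → (0.86521,5.52281) → ×s → (2.06381,13.17362) → (2.06,13.17)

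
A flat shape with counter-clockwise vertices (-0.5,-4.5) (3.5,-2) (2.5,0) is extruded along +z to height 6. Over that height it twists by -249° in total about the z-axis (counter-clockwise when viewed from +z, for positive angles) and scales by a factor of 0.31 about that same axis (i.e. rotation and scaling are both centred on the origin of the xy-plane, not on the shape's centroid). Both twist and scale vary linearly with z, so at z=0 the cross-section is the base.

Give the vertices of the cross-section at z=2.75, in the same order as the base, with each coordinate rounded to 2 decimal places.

Cross-section at z=2.75: (-2.67,1.57) (-2.23,-1.63) (-0.70,-1.56)

t = z/height = 2.75/6 = 0.458333
s = 1 + (scale-1)·z/height = 1 + (0.31-1)·2.75/6 = 0.683750
θ = twist·z/height = -249°·2.75/6 = -114.1250° = -1.991857 rad
cos θ = -0.408729, sin θ = -0.912656 (intermediates below are computed at full precision and shown rounded to 5 d.p.)
v1: (-0.5,-4.5) → rotate → (-3.90259,2.29561) → ×s → (-2.66839,1.56962) → (-2.67,1.57)
v2: (3.5,-2) → rotate → (-3.25586,-2.37684) → ×s → (-2.22620,-1.62516) → (-2.23,-1.63)
v3: (2.5,0) → rotate → (-1.02182,-2.28164) → ×s → (-0.69867,-1.56007) → (-0.70,-1.56)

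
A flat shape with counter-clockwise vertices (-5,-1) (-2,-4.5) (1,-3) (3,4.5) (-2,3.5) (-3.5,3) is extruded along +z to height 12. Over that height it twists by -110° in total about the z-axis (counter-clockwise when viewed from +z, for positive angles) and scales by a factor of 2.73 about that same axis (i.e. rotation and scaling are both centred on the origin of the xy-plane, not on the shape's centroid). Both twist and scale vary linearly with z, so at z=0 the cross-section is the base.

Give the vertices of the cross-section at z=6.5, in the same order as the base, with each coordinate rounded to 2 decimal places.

t = z/height = 6.5/12 = 0.541667
s = 1 + (scale-1)·z/height = 1 + (2.73-1)·6.5/12 = 1.937083
θ = twist·z/height = -110°·6.5/12 = -59.5833° = -1.039925 rad
cos θ = 0.506285, sin θ = -0.862366 (intermediates below are computed at full precision and shown rounded to 5 d.p.)
v1: (-5,-1) → rotate → (-3.39379,3.80555) → ×s → (-6.57405,7.37166) → (-6.57,7.37)
v2: (-2,-4.5) → rotate → (-4.89322,-0.55355) → ×s → (-9.47857,-1.07227) → (-9.48,-1.07)
v3: (1,-3) → rotate → (-2.08081,-2.38122) → ×s → (-4.03071,-4.61262) → (-4.03,-4.61)
v4: (3,4.5) → rotate → (5.39950,-0.30882) → ×s → (10.45929,-0.59821) → (10.46,-0.60)
v5: (-2,3.5) → rotate → (2.00571,3.49673) → ×s → (3.88523,6.77346) → (3.89,6.77)
v6: (-3.5,3) → rotate → (0.81510,4.53714) → ×s → (1.57892,8.78881) → (1.58,8.79)

Cross-section at z=6.5: (-6.57,7.37) (-9.48,-1.07) (-4.03,-4.61) (10.46,-0.60) (3.89,6.77) (1.58,8.79)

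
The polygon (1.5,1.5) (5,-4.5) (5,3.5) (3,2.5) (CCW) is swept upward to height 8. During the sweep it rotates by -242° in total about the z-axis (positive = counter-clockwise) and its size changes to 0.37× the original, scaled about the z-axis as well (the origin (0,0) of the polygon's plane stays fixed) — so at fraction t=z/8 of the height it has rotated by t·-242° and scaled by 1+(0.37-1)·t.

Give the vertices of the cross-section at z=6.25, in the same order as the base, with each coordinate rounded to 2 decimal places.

t = z/height = 6.25/8 = 0.78125
s = 1 + (scale-1)·z/height = 1 + (0.37-1)·6.25/8 = 0.507813
θ = twist·z/height = -242°·6.25/8 = -189.0625° = -3.299763 rad
cos θ = -0.987517, sin θ = 0.157512 (intermediates below are computed at full precision and shown rounded to 5 d.p.)
v1: (1.5,1.5) → rotate → (-1.71754,-1.24501) → ×s → (-0.87219,-0.63223) → (-0.87,-0.63)
v2: (5,-4.5) → rotate → (-4.22878,5.23139) → ×s → (-2.14743,2.65656) → (-2.15,2.66)
v3: (5,3.5) → rotate → (-5.48888,-2.66875) → ×s → (-2.78732,-1.35523) → (-2.79,-1.36)
v4: (3,2.5) → rotate → (-3.35633,-1.99626) → ×s → (-1.70439,-1.01372) → (-1.70,-1.01)

Cross-section at z=6.25: (-0.87,-0.63) (-2.15,2.66) (-2.79,-1.36) (-1.70,-1.01)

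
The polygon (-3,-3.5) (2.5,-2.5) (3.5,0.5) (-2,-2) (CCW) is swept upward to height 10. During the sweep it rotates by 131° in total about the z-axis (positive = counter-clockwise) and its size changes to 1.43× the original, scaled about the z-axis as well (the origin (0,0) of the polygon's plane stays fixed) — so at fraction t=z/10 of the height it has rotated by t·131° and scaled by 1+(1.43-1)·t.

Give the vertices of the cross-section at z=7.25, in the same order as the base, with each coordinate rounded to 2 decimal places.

t = z/height = 7.25/10 = 0.725
s = 1 + (scale-1)·z/height = 1 + (1.43-1)·7.25/10 = 1.311750
θ = twist·z/height = 131°·7.25/10 = 94.9750° = 1.657626 rad
cos θ = -0.086721, sin θ = 0.996233 (intermediates below are computed at full precision and shown rounded to 5 d.p.)
v1: (-3,-3.5) → rotate → (3.74698,-2.68517) → ×s → (4.91510,-3.52228) → (4.92,-3.52)
v2: (2.5,-2.5) → rotate → (2.27378,2.70738) → ×s → (2.98263,3.55141) → (2.98,3.55)
v3: (3.5,0.5) → rotate → (-0.80164,3.44345) → ×s → (-1.05155,4.51695) → (-1.05,4.52)
v4: (-2,-2) → rotate → (2.16591,-1.81902) → ×s → (2.84113,-2.38610) → (2.84,-2.39)

Cross-section at z=7.25: (4.92,-3.52) (2.98,3.55) (-1.05,4.52) (2.84,-2.39)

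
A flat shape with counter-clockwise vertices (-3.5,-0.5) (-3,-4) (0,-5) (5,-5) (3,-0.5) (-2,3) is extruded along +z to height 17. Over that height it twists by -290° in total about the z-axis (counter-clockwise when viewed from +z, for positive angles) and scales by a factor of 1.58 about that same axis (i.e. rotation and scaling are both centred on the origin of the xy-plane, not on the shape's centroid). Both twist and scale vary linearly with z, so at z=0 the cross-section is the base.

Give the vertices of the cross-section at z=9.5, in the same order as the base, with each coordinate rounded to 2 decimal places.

Cross-section at z=9.5: (4.21,2.06) (2.15,6.26) (-2.04,6.30) (-8.34,4.26) (-3.98,-0.59) (3.74,-2.96)

t = z/height = 9.5/17 = 0.558824
s = 1 + (scale-1)·z/height = 1 + (1.58-1)·9.5/17 = 1.324118
θ = twist·z/height = -290°·9.5/17 = -162.0588° = -2.828460 rad
cos θ = -0.951373, sin θ = -0.308040 (intermediates below are computed at full precision and shown rounded to 5 d.p.)
v1: (-3.5,-0.5) → rotate → (3.17579,1.55383) → ×s → (4.20511,2.05745) → (4.21,2.06)
v2: (-3,-4) → rotate → (1.62196,4.72961) → ×s → (2.14766,6.26257) → (2.15,6.26)
v3: (0,-5) → rotate → (-1.54020,4.75687) → ×s → (-2.03941,6.29865) → (-2.04,6.30)
v4: (5,-5) → rotate → (-6.29707,3.21666) → ×s → (-8.33806,4.25924) → (-8.34,4.26)
v5: (3,-0.5) → rotate → (-3.00814,-0.44843) → ×s → (-3.98313,-0.59378) → (-3.98,-0.59)
v6: (-2,3) → rotate → (2.82687,-2.23804) → ×s → (3.74311,-2.96343) → (3.74,-2.96)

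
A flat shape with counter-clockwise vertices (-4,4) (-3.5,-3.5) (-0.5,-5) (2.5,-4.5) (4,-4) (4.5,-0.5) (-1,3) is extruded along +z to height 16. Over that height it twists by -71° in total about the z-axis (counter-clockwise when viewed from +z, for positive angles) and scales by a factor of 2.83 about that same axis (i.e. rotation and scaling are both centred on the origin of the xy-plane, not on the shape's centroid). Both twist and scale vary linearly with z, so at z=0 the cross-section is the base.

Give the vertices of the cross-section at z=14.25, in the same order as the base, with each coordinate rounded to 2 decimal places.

t = z/height = 14.25/16 = 0.890625
s = 1 + (scale-1)·z/height = 1 + (2.83-1)·14.25/16 = 2.629844
θ = twist·z/height = -71°·14.25/16 = -63.2344° = -1.103648 rad
cos θ = 0.450342, sin θ = -0.892856 (intermediates below are computed at full precision and shown rounded to 5 d.p.)
v1: (-4,4) → rotate → (1.77006,5.37279) → ×s → (4.65497,14.12960) → (4.65,14.13)
v2: (-3.5,-3.5) → rotate → (-4.70119,1.54880) → ×s → (-12.36340,4.07310) → (-12.36,4.07)
v3: (-0.5,-5) → rotate → (-4.68945,-1.80528) → ×s → (-12.33253,-4.74761) → (-12.33,-4.75)
v4: (2.5,-4.5) → rotate → (-2.89200,-4.25868) → ×s → (-7.60550,-11.19966) → (-7.61,-11.20)
v5: (4,-4) → rotate → (-1.77006,-5.37279) → ×s → (-4.65497,-14.12960) → (-4.65,-14.13)
v6: (4.5,-0.5) → rotate → (1.58011,-4.24302) → ×s → (4.15544,-11.15849) → (4.16,-11.16)
v7: (-1,3) → rotate → (2.22823,2.24388) → ×s → (5.85989,5.90106) → (5.86,5.90)

Cross-section at z=14.25: (4.65,14.13) (-12.36,4.07) (-12.33,-4.75) (-7.61,-11.20) (-4.65,-14.13) (4.16,-11.16) (5.86,5.90)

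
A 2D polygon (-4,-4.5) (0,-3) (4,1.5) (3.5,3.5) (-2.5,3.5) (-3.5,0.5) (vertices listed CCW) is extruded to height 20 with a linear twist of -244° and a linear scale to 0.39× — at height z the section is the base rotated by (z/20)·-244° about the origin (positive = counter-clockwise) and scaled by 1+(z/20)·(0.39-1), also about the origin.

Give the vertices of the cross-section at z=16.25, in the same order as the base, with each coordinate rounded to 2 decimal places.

t = z/height = 16.25/20 = 0.8125
s = 1 + (scale-1)·z/height = 1 + (0.39-1)·16.25/20 = 0.504375
θ = twist·z/height = -244°·16.25/20 = -198.2500° = -3.460115 rad
cos θ = -0.949699, sin θ = 0.313164 (intermediates below are computed at full precision and shown rounded to 5 d.p.)
v1: (-4,-4.5) → rotate → (5.20803,3.02099) → ×s → (2.62680,1.52371) → (2.63,1.52)
v2: (0,-3) → rotate → (0.93949,2.84910) → ×s → (0.47386,1.43701) → (0.47,1.44)
v3: (4,1.5) → rotate → (-4.26854,-0.17189) → ×s → (-2.15295,-0.08670) → (-2.15,-0.09)
v4: (3.5,3.5) → rotate → (-4.42002,-2.22787) → ×s → (-2.22935,-1.12368) → (-2.23,-1.12)
v5: (-2.5,3.5) → rotate → (1.27817,-4.10686) → ×s → (0.64468,-2.07140) → (0.64,-2.07)
v6: (-3.5,0.5) → rotate → (3.16737,-1.57092) → ×s → (1.59754,-0.79233) → (1.60,-0.79)

Cross-section at z=16.25: (2.63,1.52) (0.47,1.44) (-2.15,-0.09) (-2.23,-1.12) (0.64,-2.07) (1.60,-0.79)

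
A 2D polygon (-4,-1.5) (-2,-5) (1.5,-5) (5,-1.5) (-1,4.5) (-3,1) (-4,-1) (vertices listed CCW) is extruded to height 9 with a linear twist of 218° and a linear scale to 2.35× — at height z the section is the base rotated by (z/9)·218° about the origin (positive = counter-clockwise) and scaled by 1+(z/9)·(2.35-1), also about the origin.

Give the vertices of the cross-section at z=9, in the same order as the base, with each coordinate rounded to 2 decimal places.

Cross-section at z=9: (5.24,8.56) (-3.53,12.15) (-10.01,7.09) (-11.43,-4.46) (8.36,-6.89) (7.00,2.49) (5.96,7.64)

t = z/height = 9/9 = 1
s = 1 + (scale-1)·z/height = 1 + (2.35-1)·9/9 = 2.350000
θ = twist·z/height = 218°·9/9 = 218.0000° = 3.804818 rad
cos θ = -0.788011, sin θ = -0.615661 (intermediates below are computed at full precision and shown rounded to 5 d.p.)
v1: (-4,-1.5) → rotate → (2.22855,3.64466) → ×s → (5.23709,8.56496) → (5.24,8.56)
v2: (-2,-5) → rotate → (-1.50229,5.17138) → ×s → (-3.53037,12.15274) → (-3.53,12.15)
v3: (1.5,-5) → rotate → (-4.26032,3.01656) → ×s → (-10.01176,7.08892) → (-10.01,7.09)
v4: (5,-1.5) → rotate → (-4.86355,-1.89629) → ×s → (-11.42933,-4.45628) → (-11.43,-4.46)
v5: (-1,4.5) → rotate → (3.55849,-2.93039) → ×s → (8.36245,-6.88641) → (8.36,-6.89)
v6: (-3,1) → rotate → (2.97969,1.05897) → ×s → (7.00228,2.48859) → (7.00,2.49)
v7: (-4,-1) → rotate → (2.53638,3.25066) → ×s → (5.96050,7.63904) → (5.96,7.64)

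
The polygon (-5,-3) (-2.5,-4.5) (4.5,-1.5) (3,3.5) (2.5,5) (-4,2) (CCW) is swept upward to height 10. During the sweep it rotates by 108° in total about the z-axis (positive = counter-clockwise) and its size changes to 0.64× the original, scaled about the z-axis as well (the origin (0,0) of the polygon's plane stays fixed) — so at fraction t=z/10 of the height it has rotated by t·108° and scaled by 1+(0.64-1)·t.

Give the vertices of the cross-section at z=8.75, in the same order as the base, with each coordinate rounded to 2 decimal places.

t = z/height = 8.75/10 = 0.875
s = 1 + (scale-1)·z/height = 1 + (0.64-1)·8.75/10 = 0.685000
θ = twist·z/height = 108°·8.75/10 = 94.5000° = 1.649336 rad
cos θ = -0.078459, sin θ = 0.996917 (intermediates below are computed at full precision and shown rounded to 5 d.p.)
v1: (-5,-3) → rotate → (3.38305,-4.74921) → ×s → (2.31739,-3.25321) → (2.32,-3.25)
v2: (-2.5,-4.5) → rotate → (4.68228,-2.13923) → ×s → (3.20736,-1.46537) → (3.21,-1.47)
v3: (4.5,-1.5) → rotate → (1.14231,4.60382) → ×s → (0.78248,3.15361) → (0.78,3.15)
v4: (3,3.5) → rotate → (-3.72459,2.71615) → ×s → (-2.55134,1.86056) → (-2.55,1.86)
v5: (2.5,5) → rotate → (-5.18073,2.10000) → ×s → (-3.54880,1.43850) → (-3.55,1.44)
v6: (-4,2) → rotate → (-1.68000,-4.14459) → ×s → (-1.15080,-2.83904) → (-1.15,-2.84)

Cross-section at z=8.75: (2.32,-3.25) (3.21,-1.47) (0.78,3.15) (-2.55,1.86) (-3.55,1.44) (-1.15,-2.84)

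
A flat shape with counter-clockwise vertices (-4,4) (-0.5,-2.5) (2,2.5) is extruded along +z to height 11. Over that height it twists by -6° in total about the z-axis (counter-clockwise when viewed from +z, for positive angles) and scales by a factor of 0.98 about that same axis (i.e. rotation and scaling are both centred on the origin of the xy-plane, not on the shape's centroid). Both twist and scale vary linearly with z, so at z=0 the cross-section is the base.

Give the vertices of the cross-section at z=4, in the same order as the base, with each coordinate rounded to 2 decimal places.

Cross-section at z=4: (-3.82,4.12) (-0.59,-2.46) (2.08,2.40)

t = z/height = 4/11 = 0.363636
s = 1 + (scale-1)·z/height = 1 + (0.98-1)·4/11 = 0.992727
θ = twist·z/height = -6°·4/11 = -2.1818° = -0.038080 rad
cos θ = 0.999275, sin θ = -0.038071 (intermediates below are computed at full precision and shown rounded to 5 d.p.)
v1: (-4,4) → rotate → (-3.84482,4.14938) → ×s → (-3.81686,4.11921) → (-3.82,4.12)
v2: (-0.5,-2.5) → rotate → (-0.59481,-2.47915) → ×s → (-0.59049,-2.46112) → (-0.59,-2.46)
v3: (2,2.5) → rotate → (2.09373,2.42205) → ×s → (2.07850,2.40443) → (2.08,2.40)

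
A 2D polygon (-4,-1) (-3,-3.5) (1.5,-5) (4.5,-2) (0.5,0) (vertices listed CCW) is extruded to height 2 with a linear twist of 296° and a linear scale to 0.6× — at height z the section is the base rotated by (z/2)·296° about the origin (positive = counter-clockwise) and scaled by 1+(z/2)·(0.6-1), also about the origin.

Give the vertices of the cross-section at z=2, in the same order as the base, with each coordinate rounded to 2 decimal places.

Cross-section at z=2: (-1.59,1.89) (-2.68,0.70) (-2.30,-2.12) (0.11,-2.95) (0.13,-0.27)

t = z/height = 2/2 = 1
s = 1 + (scale-1)·z/height = 1 + (0.6-1)·2/2 = 0.600000
θ = twist·z/height = 296°·2/2 = 296.0000° = 5.166175 rad
cos θ = 0.438371, sin θ = -0.898794 (intermediates below are computed at full precision and shown rounded to 5 d.p.)
v1: (-4,-1) → rotate → (-2.65228,3.15681) → ×s → (-1.59137,1.89408) → (-1.59,1.89)
v2: (-3,-3.5) → rotate → (-4.46089,1.16208) → ×s → (-2.67654,0.69725) → (-2.68,0.70)
v3: (1.5,-5) → rotate → (-3.83641,-3.54005) → ×s → (-2.30185,-2.12403) → (-2.30,-2.12)
v4: (4.5,-2) → rotate → (0.17508,-4.92132) → ×s → (0.10505,-2.95279) → (0.11,-2.95)
v5: (0.5,0) → rotate → (0.21919,-0.44940) → ×s → (0.13151,-0.26964) → (0.13,-0.27)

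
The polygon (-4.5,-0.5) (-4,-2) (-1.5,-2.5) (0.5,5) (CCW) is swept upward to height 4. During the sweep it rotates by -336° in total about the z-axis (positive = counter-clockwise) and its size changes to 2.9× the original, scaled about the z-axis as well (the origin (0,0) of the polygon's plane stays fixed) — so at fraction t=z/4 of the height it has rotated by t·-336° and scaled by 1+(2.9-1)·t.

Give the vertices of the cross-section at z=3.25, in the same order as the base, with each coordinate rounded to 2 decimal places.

t = z/height = 3.25/4 = 0.8125
s = 1 + (scale-1)·z/height = 1 + (2.9-1)·3.25/4 = 2.543750
θ = twist·z/height = -336°·3.25/4 = -273.0000° = -4.764749 rad
cos θ = 0.052336, sin θ = 0.998630 (intermediates below are computed at full precision and shown rounded to 5 d.p.)
v1: (-4.5,-0.5) → rotate → (0.26380,-4.52000) → ×s → (0.67105,-11.49775) → (0.67,-11.50)
v2: (-4,-2) → rotate → (1.78792,-4.09919) → ×s → (4.54801,-10.42731) → (4.55,-10.43)
v3: (-1.5,-2.5) → rotate → (2.41807,-1.62878) → ×s → (6.15097,-4.14322) → (6.15,-4.14)
v4: (0.5,5) → rotate → (-4.96698,0.76099) → ×s → (-12.63475,1.93578) → (-12.63,1.94)

Cross-section at z=3.25: (0.67,-11.50) (4.55,-10.43) (6.15,-4.14) (-12.63,1.94)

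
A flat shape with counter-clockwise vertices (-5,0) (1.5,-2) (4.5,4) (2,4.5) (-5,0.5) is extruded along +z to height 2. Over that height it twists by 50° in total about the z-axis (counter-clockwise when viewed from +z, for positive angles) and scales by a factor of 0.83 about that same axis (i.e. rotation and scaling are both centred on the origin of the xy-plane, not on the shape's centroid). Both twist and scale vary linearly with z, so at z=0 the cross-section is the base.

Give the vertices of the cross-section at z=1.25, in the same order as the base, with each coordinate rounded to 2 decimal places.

Cross-section at z=1.25: (-3.82,-2.32) (2.07,-0.83) (1.58,5.14) (-0.56,4.37) (-4.05,-1.94)

t = z/height = 1.25/2 = 0.625
s = 1 + (scale-1)·z/height = 1 + (0.83-1)·1.25/2 = 0.893750
θ = twist·z/height = 50°·1.25/2 = 31.2500° = 0.545415 rad
cos θ = 0.854912, sin θ = 0.518773 (intermediates below are computed at full precision and shown rounded to 5 d.p.)
v1: (-5,0) → rotate → (-4.27456,-2.59387) → ×s → (-3.82039,-2.31827) → (-3.82,-2.32)
v2: (1.5,-2) → rotate → (2.31991,-0.93166) → ×s → (2.07342,-0.83267) → (2.07,-0.83)
v3: (4.5,4) → rotate → (1.77201,5.75413) → ×s → (1.58373,5.14275) → (1.58,5.14)
v4: (2,4.5) → rotate → (-0.62466,4.88465) → ×s → (-0.55829,4.36566) → (-0.56,4.37)
v5: (-5,0.5) → rotate → (-4.53395,-2.16641) → ×s → (-4.05221,-1.93623) → (-4.05,-1.94)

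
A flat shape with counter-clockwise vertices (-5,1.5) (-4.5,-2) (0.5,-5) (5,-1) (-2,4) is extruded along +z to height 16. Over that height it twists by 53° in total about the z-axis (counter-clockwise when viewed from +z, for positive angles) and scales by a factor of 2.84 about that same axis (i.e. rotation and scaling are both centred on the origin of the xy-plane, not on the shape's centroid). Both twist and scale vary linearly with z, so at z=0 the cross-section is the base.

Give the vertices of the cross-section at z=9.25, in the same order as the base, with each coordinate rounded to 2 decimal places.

Cross-section at z=9.25: (-10.46,-2.60) (-5.89,-8.28) (6.15,-8.35) (9.93,3.48) (-7.76,5.00)

t = z/height = 9.25/16 = 0.578125
s = 1 + (scale-1)·z/height = 1 + (2.84-1)·9.25/16 = 2.063750
θ = twist·z/height = 53°·9.25/16 = 30.6406° = 0.534780 rad
cos θ = 0.860381, sin θ = 0.509652 (intermediates below are computed at full precision and shown rounded to 5 d.p.)
v1: (-5,1.5) → rotate → (-5.06638,-1.25769) → ×s → (-10.45575,-2.59555) → (-10.46,-2.60)
v2: (-4.5,-2) → rotate → (-2.85241,-4.01419) → ×s → (-5.88666,-8.28429) → (-5.89,-8.28)
v3: (0.5,-5) → rotate → (2.97845,-4.04708) → ×s → (6.14677,-8.35216) → (6.15,-8.35)
v4: (5,-1) → rotate → (4.81156,1.68788) → ×s → (9.92985,3.48336) → (9.93,3.48)
v5: (-2,4) → rotate → (-3.75937,2.42222) → ×s → (-7.75840,4.99886) → (-7.76,5.00)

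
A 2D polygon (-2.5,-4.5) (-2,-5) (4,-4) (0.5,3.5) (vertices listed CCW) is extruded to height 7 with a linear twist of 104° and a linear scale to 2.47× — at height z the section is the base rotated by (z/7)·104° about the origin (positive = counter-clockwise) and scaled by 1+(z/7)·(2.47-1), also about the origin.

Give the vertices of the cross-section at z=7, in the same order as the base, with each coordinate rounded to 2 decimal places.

t = z/height = 7/7 = 1
s = 1 + (scale-1)·z/height = 1 + (2.47-1)·7/7 = 2.470000
θ = twist·z/height = 104°·7/7 = 104.0000° = 1.815142 rad
cos θ = -0.241922, sin θ = 0.970296 (intermediates below are computed at full precision and shown rounded to 5 d.p.)
v1: (-2.5,-4.5) → rotate → (4.97114,-1.33709) → ×s → (12.27870,-3.30261) → (12.28,-3.30)
v2: (-2,-5) → rotate → (5.33532,-0.73098) → ×s → (13.17825,-1.80553) → (13.18,-1.81)
v3: (4,-4) → rotate → (2.91350,4.84887) → ×s → (7.19633,11.97671) → (7.20,11.98)
v4: (0.5,3.5) → rotate → (-3.51700,-0.36158) → ×s → (-8.68698,-0.89310) → (-8.69,-0.89)

Cross-section at z=7: (12.28,-3.30) (13.18,-1.81) (7.20,11.98) (-8.69,-0.89)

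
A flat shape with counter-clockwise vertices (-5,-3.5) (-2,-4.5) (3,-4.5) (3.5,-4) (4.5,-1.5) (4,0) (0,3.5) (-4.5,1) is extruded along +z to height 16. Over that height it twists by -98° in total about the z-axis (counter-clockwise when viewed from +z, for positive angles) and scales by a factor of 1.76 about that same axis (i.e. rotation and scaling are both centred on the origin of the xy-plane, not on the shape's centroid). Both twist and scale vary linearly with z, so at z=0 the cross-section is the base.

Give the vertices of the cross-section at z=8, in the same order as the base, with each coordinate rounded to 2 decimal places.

Cross-section at z=8: (-8.17,2.04) (-6.50,-1.99) (-1.97,-7.20) (-1.00,-7.27) (2.51,-6.04) (3.62,-4.17) (3.65,3.17) (-3.03,5.59)

t = z/height = 8/16 = 0.5
s = 1 + (scale-1)·z/height = 1 + (1.76-1)·8/16 = 1.380000
θ = twist·z/height = -98°·8/16 = -49.0000° = -0.855211 rad
cos θ = 0.656059, sin θ = -0.754710 (intermediates below are computed at full precision and shown rounded to 5 d.p.)
v1: (-5,-3.5) → rotate → (-5.92178,1.47734) → ×s → (-8.17205,2.03873) → (-8.17,2.04)
v2: (-2,-4.5) → rotate → (-4.70831,-1.44285) → ×s → (-6.49747,-1.99113) → (-6.50,-1.99)
v3: (3,-4.5) → rotate → (-1.42802,-5.21639) → ×s → (-1.97066,-7.19862) → (-1.97,-7.20)
v4: (3.5,-4) → rotate → (-0.72263,-5.26572) → ×s → (-0.99723,-7.26669) → (-1.00,-7.27)
v5: (4.5,-1.5) → rotate → (1.82020,-4.38028) → ×s → (2.51188,-6.04479) → (2.51,-6.04)
v6: (4,0) → rotate → (2.62424,-3.01884) → ×s → (3.62145,-4.16600) → (3.62,-4.17)
v7: (0,3.5) → rotate → (2.64148,2.29621) → ×s → (3.64525,3.16877) → (3.65,3.17)
v8: (-4.5,1) → rotate → (-2.19756,4.05225) → ×s → (-3.03263,5.59211) → (-3.03,5.59)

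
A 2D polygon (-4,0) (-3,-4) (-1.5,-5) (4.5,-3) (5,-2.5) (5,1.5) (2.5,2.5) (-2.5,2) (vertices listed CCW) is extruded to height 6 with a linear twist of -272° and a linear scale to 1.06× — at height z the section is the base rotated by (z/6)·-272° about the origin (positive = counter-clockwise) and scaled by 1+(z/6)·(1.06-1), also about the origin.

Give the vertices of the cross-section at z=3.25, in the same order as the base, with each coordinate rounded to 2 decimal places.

Cross-section at z=3.25: (3.48,2.23) (0.38,5.15) (-1.48,5.18) (-5.58,0.10) (-5.74,-0.61) (-3.51,-4.09) (-0.78,-3.57) (3.29,-0.35)

t = z/height = 3.25/6 = 0.541667
s = 1 + (scale-1)·z/height = 1 + (1.06-1)·3.25/6 = 1.032500
θ = twist·z/height = -272°·3.25/6 = -147.3333° = -2.571452 rad
cos θ = -0.841825, sin θ = -0.539751 (intermediates below are computed at full precision and shown rounded to 5 d.p.)
v1: (-4,0) → rotate → (3.36730,2.15900) → ×s → (3.47674,2.22917) → (3.48,2.23)
v2: (-3,-4) → rotate → (0.36647,4.98655) → ×s → (0.37838,5.14861) → (0.38,5.15)
v3: (-1.5,-5) → rotate → (-1.43602,5.01875) → ×s → (-1.48269,5.18186) → (-1.48,5.18)
v4: (4.5,-3) → rotate → (-5.40746,0.09660) → ×s → (-5.58321,0.09974) → (-5.58,0.10)
v5: (5,-2.5) → rotate → (-5.55850,-0.59419) → ×s → (-5.73915,-0.61350) → (-5.74,-0.61)
v6: (5,1.5) → rotate → (-3.39950,-3.96149) → ×s → (-3.50998,-4.09024) → (-3.51,-4.09)
v7: (2.5,2.5) → rotate → (-0.75519,-3.45394) → ×s → (-0.77973,-3.56619) → (-0.78,-3.57)
v8: (-2.5,2) → rotate → (3.18406,-0.33427) → ×s → (3.28755,-0.34514) → (3.29,-0.35)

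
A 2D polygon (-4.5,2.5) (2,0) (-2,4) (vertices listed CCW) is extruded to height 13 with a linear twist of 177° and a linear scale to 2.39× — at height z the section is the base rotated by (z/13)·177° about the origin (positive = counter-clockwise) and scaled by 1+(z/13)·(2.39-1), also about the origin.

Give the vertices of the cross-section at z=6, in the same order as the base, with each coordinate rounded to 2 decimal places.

t = z/height = 6/13 = 0.461538
s = 1 + (scale-1)·z/height = 1 + (2.39-1)·6/13 = 1.641538
θ = twist·z/height = 177°·6/13 = 81.6923° = 1.425800 rad
cos θ = 0.144489, sin θ = 0.989506 (intermediates below are computed at full precision and shown rounded to 5 d.p.)
v1: (-4.5,2.5) → rotate → (-3.12397,-4.09156) → ×s → (-5.12811,-6.71645) → (-5.13,-6.72)
v2: (2,0) → rotate → (0.28898,1.97901) → ×s → (0.47437,3.24863) → (0.47,3.25)
v3: (-2,4) → rotate → (-4.24700,-1.40106) → ×s → (-6.97162,-2.29989) → (-6.97,-2.30)

Cross-section at z=6: (-5.13,-6.72) (0.47,3.25) (-6.97,-2.30)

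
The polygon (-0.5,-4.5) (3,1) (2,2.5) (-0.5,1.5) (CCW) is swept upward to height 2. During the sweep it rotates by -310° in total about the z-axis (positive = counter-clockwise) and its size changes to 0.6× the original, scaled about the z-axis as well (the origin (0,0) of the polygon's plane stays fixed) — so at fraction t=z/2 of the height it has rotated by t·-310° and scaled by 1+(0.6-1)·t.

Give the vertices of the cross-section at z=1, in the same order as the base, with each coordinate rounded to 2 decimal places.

t = z/height = 1/2 = 0.5
s = 1 + (scale-1)·z/height = 1 + (0.6-1)·1/2 = 0.800000
θ = twist·z/height = -310°·1/2 = -155.0000° = -2.705260 rad
cos θ = -0.906308, sin θ = -0.422618 (intermediates below are computed at full precision and shown rounded to 5 d.p.)
v1: (-0.5,-4.5) → rotate → (-1.44863,4.28969) → ×s → (-1.15890,3.43176) → (-1.16,3.43)
v2: (3,1) → rotate → (-2.29631,-2.17416) → ×s → (-1.83704,-1.73933) → (-1.84,-1.74)
v3: (2,2.5) → rotate → (-0.75607,-3.11101) → ×s → (-0.60486,-2.48880) → (-0.60,-2.49)
v4: (-0.5,1.5) → rotate → (1.08708,-1.14815) → ×s → (0.86967,-0.91852) → (0.87,-0.92)

Cross-section at z=1: (-1.16,3.43) (-1.84,-1.74) (-0.60,-2.49) (0.87,-0.92)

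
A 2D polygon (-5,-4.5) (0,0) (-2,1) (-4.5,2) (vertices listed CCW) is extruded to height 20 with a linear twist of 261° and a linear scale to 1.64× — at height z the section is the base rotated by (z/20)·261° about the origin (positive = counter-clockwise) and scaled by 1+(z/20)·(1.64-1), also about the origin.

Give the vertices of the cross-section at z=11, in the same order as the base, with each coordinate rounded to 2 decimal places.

t = z/height = 11/20 = 0.55
s = 1 + (scale-1)·z/height = 1 + (1.64-1)·11/20 = 1.352000
θ = twist·z/height = 261°·11/20 = 143.5500° = 2.505420 rad
cos θ = -0.804376, sin θ = 0.594121 (intermediates below are computed at full precision and shown rounded to 5 d.p.)
v1: (-5,-4.5) → rotate → (6.69542,0.64909) → ×s → (9.05221,0.87756) → (9.05,0.88)
v2: (0,0) → rotate → (0.00000,0.00000) → ×s → (0.00000,0.00000) → (0.00,0.00)
v3: (-2,1) → rotate → (1.01463,-1.99262) → ×s → (1.37178,-2.69402) → (1.37,-2.69)
v4: (-4.5,2) → rotate → (2.43145,-4.28230) → ×s → (3.28732,-5.78966) → (3.29,-5.79)

Cross-section at z=11: (9.05,0.88) (0.00,0.00) (1.37,-2.69) (3.29,-5.79)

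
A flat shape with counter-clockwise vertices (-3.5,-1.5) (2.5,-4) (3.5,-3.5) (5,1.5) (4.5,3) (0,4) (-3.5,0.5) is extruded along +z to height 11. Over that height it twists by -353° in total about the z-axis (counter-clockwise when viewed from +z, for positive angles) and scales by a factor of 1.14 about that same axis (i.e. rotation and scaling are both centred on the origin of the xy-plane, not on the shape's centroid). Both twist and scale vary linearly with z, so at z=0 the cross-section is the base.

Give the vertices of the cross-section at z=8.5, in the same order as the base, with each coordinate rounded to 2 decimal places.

Cross-section at z=8.5: (1.47,-3.95) (4.56,2.55) (4.06,3.69) (-1.39,5.61) (-3.08,5.14) (-4.43,0.21) (-0.74,-3.85)

t = z/height = 8.5/11 = 0.772727
s = 1 + (scale-1)·z/height = 1 + (1.14-1)·8.5/11 = 1.108182
θ = twist·z/height = -353°·8.5/11 = -272.7727° = -4.760782 rad
cos θ = 0.048374, sin θ = 0.998829 (intermediates below are computed at full precision and shown rounded to 5 d.p.)
v1: (-3.5,-1.5) → rotate → (1.32893,-3.56846) → ×s → (1.47270,-3.95451) → (1.47,-3.95)
v2: (2.5,-4) → rotate → (4.11625,2.30358) → ×s → (4.56156,2.55278) → (4.56,2.55)
v3: (3.5,-3.5) → rotate → (3.66521,3.32659) → ×s → (4.06172,3.68647) → (4.06,3.69)
v4: (5,1.5) → rotate → (-1.25637,5.06671) → ×s → (-1.39229,5.61483) → (-1.39,5.61)
v5: (4.5,3) → rotate → (-2.77880,4.63985) → ×s → (-3.07942,5.14180) → (-3.08,5.14)
v6: (0,4) → rotate → (-3.99532,0.19350) → ×s → (-4.42754,0.21443) → (-4.43,0.21)
v7: (-3.5,0.5) → rotate → (-0.66872,-3.47172) → ×s → (-0.74107,-3.84729) → (-0.74,-3.85)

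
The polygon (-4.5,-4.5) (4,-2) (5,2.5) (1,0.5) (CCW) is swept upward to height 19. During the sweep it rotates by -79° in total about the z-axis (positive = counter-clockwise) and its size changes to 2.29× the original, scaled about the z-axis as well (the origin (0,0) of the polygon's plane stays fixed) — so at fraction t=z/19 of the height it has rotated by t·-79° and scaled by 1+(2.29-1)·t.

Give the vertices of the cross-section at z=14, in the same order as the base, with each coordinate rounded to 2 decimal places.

t = z/height = 14/19 = 0.736842
s = 1 + (scale-1)·z/height = 1 + (2.29-1)·14/19 = 1.950526
θ = twist·z/height = -79°·14/19 = -58.2105° = -1.015965 rad
cos θ = 0.526800, sin θ = -0.849989 (intermediates below are computed at full precision and shown rounded to 5 d.p.)
v1: (-4.5,-4.5) → rotate → (-6.19555,1.45435) → ×s → (-12.08459,2.83676) → (-12.08,2.84)
v2: (4,-2) → rotate → (0.40722,-4.45356) → ×s → (0.79429,-8.68678) → (0.79,-8.69)
v3: (5,2.5) → rotate → (4.75897,-2.93295) → ×s → (9.28250,-5.72079) → (9.28,-5.72)
v4: (1,0.5) → rotate → (0.95179,-0.58659) → ×s → (1.85650,-1.14416) → (1.86,-1.14)

Cross-section at z=14: (-12.08,2.84) (0.79,-8.69) (9.28,-5.72) (1.86,-1.14)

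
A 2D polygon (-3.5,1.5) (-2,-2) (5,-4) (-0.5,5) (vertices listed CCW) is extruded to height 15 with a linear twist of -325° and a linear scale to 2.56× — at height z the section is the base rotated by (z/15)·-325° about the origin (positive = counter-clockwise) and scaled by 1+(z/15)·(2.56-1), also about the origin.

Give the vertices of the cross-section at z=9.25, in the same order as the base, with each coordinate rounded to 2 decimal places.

Cross-section at z=9.25: (5.41,-5.15) (5.05,2.31) (-6.46,10.78) (-2.50,-9.54)

t = z/height = 9.25/15 = 0.616667
s = 1 + (scale-1)·z/height = 1 + (2.56-1)·9.25/15 = 1.962000
θ = twist·z/height = -325°·9.25/15 = -200.4167° = -3.497931 rad
cos θ = -0.937181, sin θ = 0.348845 (intermediates below are computed at full precision and shown rounded to 5 d.p.)
v1: (-3.5,1.5) → rotate → (2.75686,-2.62673) → ×s → (5.40897,-5.15364) → (5.41,-5.15)
v2: (-2,-2) → rotate → (2.57205,1.17667) → ×s → (5.04636,2.30863) → (5.05,2.31)
v3: (5,-4) → rotate → (-3.29052,5.49295) → ×s → (-6.45601,10.77716) → (-6.46,10.78)
v4: (-0.5,5) → rotate → (-1.27563,-4.86033) → ×s → (-2.50279,-9.53596) → (-2.50,-9.54)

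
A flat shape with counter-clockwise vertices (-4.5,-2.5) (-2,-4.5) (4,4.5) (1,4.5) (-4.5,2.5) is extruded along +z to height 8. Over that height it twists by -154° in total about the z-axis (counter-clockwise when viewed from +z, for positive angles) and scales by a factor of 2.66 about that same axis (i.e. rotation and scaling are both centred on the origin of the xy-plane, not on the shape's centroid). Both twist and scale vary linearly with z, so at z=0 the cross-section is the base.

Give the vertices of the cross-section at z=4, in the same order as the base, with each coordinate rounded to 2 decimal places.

t = z/height = 4/8 = 0.5
s = 1 + (scale-1)·z/height = 1 + (2.66-1)·4/8 = 1.830000
θ = twist·z/height = -154°·4/8 = -77.0000° = -1.343904 rad
cos θ = 0.224951, sin θ = -0.974370 (intermediates below are computed at full precision and shown rounded to 5 d.p.)
v1: (-4.5,-2.5) → rotate → (-3.44820,3.82229) → ×s → (-6.31021,6.99479) → (-6.31,6.99)
v2: (-2,-4.5) → rotate → (-4.83457,0.93646) → ×s → (-8.84726,1.71372) → (-8.85,1.71)
v3: (4,4.5) → rotate → (5.28447,-2.88520) → ×s → (9.67058,-5.27992) → (9.67,-5.28)
v4: (1,4.5) → rotate → (4.60962,0.03791) → ×s → (8.43560,0.06937) → (8.44,0.07)
v5: (-4.5,2.5) → rotate → (1.42365,4.94704) → ×s → (2.60527,9.05309) → (2.61,9.05)

Cross-section at z=4: (-6.31,6.99) (-8.85,1.71) (9.67,-5.28) (8.44,0.07) (2.61,9.05)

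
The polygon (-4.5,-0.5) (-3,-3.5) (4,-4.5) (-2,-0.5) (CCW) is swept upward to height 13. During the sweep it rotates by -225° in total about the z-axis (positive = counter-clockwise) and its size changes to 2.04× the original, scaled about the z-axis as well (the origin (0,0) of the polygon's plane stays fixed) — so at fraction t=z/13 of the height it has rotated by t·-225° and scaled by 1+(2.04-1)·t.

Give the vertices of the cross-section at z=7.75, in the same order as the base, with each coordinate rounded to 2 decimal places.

Cross-section at z=7.75: (4.50,5.80) (-0.69,7.44) (-9.74,0.43) (1.67,2.89)

t = z/height = 7.75/13 = 0.596154
s = 1 + (scale-1)·z/height = 1 + (2.04-1)·7.75/13 = 1.620000
θ = twist·z/height = -225°·7.75/13 = -134.1346° = -2.341091 rad
cos θ = -0.696347, sin θ = -0.717706 (intermediates below are computed at full precision and shown rounded to 5 d.p.)
v1: (-4.5,-0.5) → rotate → (2.77471,3.57785) → ×s → (4.49502,5.79612) → (4.50,5.80)
v2: (-3,-3.5) → rotate → (-0.42293,4.59033) → ×s → (-0.68515,7.43633) → (-0.69,7.44)
v3: (4,-4.5) → rotate → (-6.01506,0.26274) → ×s → (-9.74440,0.42563) → (-9.74,0.43)
v4: (-2,-0.5) → rotate → (1.03384,1.78358) → ×s → (1.67482,2.88941) → (1.67,2.89)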